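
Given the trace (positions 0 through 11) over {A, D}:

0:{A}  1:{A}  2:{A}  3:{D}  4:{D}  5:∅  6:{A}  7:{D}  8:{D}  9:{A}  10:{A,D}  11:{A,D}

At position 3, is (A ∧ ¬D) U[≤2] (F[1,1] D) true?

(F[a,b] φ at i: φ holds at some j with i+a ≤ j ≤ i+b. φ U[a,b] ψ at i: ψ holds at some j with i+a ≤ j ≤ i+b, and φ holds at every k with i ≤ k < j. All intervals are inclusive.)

Need some j in [3,5] with F[1,1] D, and (A ∧ ¬D) at every k in [3,j-1].
  j=3: F[1,1] D holds; no prefix to check → satisfied.

Holds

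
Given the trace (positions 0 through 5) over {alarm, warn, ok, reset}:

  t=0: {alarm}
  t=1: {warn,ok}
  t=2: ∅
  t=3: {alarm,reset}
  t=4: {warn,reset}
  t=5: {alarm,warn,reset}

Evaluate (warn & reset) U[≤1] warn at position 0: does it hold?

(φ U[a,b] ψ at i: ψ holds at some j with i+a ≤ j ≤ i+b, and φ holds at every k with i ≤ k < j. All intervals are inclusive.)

Does not hold

Need some j in [0,1] with warn, and (warn & reset) at every k in [0,j-1].
  j=0: warn false.
  j=1: warn holds, but (warn & reset) fails at k=0 → not this j.
No j in the window works → until fails.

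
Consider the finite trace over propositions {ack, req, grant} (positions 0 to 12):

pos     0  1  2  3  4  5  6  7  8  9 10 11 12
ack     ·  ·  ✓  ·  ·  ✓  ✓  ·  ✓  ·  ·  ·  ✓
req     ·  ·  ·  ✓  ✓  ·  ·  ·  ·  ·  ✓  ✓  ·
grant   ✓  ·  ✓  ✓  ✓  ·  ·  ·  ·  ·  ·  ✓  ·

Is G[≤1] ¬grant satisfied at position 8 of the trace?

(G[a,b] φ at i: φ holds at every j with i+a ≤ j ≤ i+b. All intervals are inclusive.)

Yes

Check ¬grant at every j in [8,9]:
  j=8: true
  j=9: true
All positions satisfy it → formula holds.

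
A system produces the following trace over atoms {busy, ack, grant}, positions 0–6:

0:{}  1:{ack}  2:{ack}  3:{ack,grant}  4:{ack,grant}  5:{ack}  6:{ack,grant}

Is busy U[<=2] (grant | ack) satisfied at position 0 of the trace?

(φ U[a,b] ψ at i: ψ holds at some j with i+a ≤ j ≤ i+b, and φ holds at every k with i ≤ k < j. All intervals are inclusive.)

Need some j in [0,2] with (grant | ack), and busy at every k in [0,j-1].
  j=0: (grant | ack) false.
  j=1: (grant | ack) holds, but busy fails at k=0 → not this j.
  j=2: (grant | ack) holds, but busy fails at k=0 → not this j.
No j in the window works → until fails.

False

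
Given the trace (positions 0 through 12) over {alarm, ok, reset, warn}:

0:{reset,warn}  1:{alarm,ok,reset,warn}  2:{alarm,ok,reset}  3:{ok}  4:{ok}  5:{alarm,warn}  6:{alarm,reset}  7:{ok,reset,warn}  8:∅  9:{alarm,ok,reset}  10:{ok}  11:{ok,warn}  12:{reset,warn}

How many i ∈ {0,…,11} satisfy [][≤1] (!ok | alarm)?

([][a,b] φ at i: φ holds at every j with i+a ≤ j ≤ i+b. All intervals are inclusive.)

Evaluate at each i in [0,11]:
  i=0: ✓ (all of [0,1])
  i=1: ✓ (all of [1,2])
  i=2: ✗ (fails at j=3)
  i=3: ✗ (fails at j=3)
  i=4: ✗ (fails at j=4)
  i=5: ✓ (all of [5,6])
  i=6: ✗ (fails at j=7)
  i=7: ✗ (fails at j=7)
  i=8: ✓ (all of [8,9])
  i=9: ✗ (fails at j=10)
  i=10: ✗ (fails at j=10)
  i=11: ✗ (fails at j=11)
Positions where it holds: {0, 1, 5, 8} → 4.

4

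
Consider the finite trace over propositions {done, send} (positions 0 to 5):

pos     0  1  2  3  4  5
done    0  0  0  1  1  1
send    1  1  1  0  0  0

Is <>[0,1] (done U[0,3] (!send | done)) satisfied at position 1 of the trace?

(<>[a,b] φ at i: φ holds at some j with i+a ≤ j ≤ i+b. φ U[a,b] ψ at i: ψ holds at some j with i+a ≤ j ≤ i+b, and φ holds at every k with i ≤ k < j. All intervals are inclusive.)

Check (done U[0,3] (!send | done)) at each j in [1,2]:
  j=1: fails
  j=2: fails
No position in the window satisfies it → formula fails.

Does not hold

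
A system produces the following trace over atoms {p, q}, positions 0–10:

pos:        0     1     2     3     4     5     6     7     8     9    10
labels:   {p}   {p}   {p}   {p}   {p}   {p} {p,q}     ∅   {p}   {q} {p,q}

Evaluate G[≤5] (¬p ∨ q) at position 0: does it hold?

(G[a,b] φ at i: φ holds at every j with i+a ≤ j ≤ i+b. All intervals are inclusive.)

No

Check (¬p ∨ q) at every j in [0,5]:
  j=0: false
  j=1: false
  j=2: false
  j=3: false
  j=4: false
  j=5: false
Fails at j=0 → formula fails.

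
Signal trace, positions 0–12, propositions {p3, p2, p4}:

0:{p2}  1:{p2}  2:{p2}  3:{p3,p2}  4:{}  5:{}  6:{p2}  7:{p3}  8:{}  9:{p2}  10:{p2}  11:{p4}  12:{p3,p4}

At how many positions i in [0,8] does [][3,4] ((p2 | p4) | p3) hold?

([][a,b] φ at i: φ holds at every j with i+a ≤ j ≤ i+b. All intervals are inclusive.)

Evaluate at each i in [0,8]:
  i=0: ✗ (fails at j=4)
  i=1: ✗ (fails at j=4)
  i=2: ✗ (fails at j=5)
  i=3: ✓ (all of [6,7])
  i=4: ✗ (fails at j=8)
  i=5: ✗ (fails at j=8)
  i=6: ✓ (all of [9,10])
  i=7: ✓ (all of [10,11])
  i=8: ✓ (all of [11,12])
Positions where it holds: {3, 6, 7, 8} → 4.

4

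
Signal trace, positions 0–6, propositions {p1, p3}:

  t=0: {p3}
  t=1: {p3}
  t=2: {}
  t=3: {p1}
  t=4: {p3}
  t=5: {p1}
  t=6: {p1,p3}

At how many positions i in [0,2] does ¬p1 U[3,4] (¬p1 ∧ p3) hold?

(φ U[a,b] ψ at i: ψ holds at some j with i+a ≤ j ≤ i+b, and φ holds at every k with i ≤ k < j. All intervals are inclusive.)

Evaluate at each i in [0,2]:
  i=0: ✗ (lhs fails at k=3 before rhs at j=4)
  i=1: ✗ (lhs fails at k=3 before rhs at j=4)
  i=2: ✗ (no rhs in [5,6])
Positions where it holds: {} → 0.

0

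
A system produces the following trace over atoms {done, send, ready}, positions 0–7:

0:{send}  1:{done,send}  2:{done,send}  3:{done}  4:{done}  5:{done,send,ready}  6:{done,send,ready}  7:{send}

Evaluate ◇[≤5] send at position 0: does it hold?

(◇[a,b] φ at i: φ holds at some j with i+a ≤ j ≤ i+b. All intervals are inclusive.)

Check send at each j in [0,5]:
  j=0: true
  j=1: true
  j=2: true
  j=3: false
  j=4: false
  j=5: true
Found at j=0 → formula holds.

Yes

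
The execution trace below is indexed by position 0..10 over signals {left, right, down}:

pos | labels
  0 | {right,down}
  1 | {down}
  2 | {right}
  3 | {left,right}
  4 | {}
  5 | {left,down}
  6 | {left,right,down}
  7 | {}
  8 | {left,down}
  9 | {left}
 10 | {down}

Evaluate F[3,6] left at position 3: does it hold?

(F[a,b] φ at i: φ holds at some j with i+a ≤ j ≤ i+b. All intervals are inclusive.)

Check left at each j in [6,9]:
  j=6: true
  j=7: false
  j=8: true
  j=9: true
Found at j=6 → formula holds.

Holds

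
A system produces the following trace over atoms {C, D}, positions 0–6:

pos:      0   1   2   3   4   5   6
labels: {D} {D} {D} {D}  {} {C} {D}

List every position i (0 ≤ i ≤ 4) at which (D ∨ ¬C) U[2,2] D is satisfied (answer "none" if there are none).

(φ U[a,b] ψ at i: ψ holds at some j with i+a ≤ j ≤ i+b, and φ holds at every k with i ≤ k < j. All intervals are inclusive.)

0, 1

Evaluate at each i in [0,4]:
  i=0: ✓ (rhs at j=2; lhs holds on [0,1])
  i=1: ✓ (rhs at j=3; lhs holds on [1,2])
  i=2: ✗ (no rhs in [4,4])
  i=3: ✗ (no rhs in [5,5])
  i=4: ✗ (lhs fails at k=5 before rhs at j=6)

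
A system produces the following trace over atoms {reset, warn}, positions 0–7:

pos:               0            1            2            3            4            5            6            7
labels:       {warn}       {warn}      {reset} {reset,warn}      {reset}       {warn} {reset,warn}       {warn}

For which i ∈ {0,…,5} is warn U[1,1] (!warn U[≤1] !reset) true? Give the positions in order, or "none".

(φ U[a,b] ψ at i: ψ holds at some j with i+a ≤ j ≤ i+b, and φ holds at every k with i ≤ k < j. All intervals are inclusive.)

0, 3

Evaluate at each i in [0,5]:
  i=0: ✓ (rhs at j=1; lhs holds on [0,0])
  i=1: ✗ (no rhs in [2,2])
  i=2: ✗ (no rhs in [3,3])
  i=3: ✓ (rhs at j=4; lhs holds on [3,3])
  i=4: ✗ (lhs fails at k=4 before rhs at j=5)
  i=5: ✗ (no rhs in [6,6])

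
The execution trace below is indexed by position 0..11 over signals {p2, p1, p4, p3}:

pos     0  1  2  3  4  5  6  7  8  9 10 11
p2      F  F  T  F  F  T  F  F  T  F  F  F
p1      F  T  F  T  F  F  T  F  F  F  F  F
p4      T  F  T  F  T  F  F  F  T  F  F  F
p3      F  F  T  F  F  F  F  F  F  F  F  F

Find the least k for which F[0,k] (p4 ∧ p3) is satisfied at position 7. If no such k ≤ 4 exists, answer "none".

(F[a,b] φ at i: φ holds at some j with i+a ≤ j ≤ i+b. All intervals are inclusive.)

none

Scan j = 7,8,… for (p4 ∧ p3):
  j=7: fails
  j=8: fails
  j=9: fails
  j=10: fails
  j=11: fails
No j in [7,11] satisfies it → none.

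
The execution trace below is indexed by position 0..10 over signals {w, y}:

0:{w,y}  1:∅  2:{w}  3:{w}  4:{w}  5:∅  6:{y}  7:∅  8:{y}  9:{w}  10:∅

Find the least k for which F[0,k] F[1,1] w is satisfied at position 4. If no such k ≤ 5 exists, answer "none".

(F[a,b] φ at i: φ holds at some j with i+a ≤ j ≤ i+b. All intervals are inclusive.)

4

Scan j = 4,5,… for F[1,1] w:
  j=4: fails
  j=5: fails
  j=6: fails
  j=7: fails
  j=8: holds
First hit at j=8, so smallest k = 8-4 = 4.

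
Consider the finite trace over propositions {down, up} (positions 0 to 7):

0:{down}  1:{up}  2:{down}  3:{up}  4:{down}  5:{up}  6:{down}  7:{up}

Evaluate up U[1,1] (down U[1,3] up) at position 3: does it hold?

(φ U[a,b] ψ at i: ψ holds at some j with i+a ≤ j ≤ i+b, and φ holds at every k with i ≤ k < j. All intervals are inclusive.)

Need some j in [4,4] with (down U[1,3] up), and up at every k in [3,j-1].
  j=4: (down U[1,3] up) holds; up holds at every k in [3,3] → satisfied.

True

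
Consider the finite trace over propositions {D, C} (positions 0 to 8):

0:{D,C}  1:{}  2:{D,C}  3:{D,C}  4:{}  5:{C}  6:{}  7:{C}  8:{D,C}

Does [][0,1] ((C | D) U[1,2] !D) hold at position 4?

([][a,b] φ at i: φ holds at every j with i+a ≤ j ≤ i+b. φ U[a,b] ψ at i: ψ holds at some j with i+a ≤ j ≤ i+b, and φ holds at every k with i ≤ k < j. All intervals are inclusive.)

Check ((C | D) U[1,2] !D) at every j in [4,5]:
  j=4: fails
  j=5: holds
Fails at j=4 → formula fails.

Does not hold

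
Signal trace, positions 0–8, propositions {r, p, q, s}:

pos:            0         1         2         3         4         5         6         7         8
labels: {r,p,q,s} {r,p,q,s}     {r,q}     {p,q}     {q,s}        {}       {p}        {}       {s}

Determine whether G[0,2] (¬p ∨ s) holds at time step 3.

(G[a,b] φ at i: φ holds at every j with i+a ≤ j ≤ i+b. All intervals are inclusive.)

Does not hold

Check (¬p ∨ s) at every j in [3,5]:
  j=3: false
  j=4: true
  j=5: true
Fails at j=3 → formula fails.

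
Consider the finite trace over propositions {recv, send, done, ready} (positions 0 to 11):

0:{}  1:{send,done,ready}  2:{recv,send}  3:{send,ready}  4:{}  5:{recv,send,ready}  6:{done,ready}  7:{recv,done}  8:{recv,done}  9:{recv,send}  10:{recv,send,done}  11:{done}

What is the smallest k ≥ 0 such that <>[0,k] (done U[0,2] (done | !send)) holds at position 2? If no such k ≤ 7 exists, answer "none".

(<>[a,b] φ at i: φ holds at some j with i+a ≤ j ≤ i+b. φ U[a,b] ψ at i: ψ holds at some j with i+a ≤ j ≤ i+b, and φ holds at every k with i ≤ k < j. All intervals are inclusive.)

Scan j = 2,3,… for (done U[0,2] (done | !send)):
  j=2: fails
  j=3: fails
  j=4: holds
First hit at j=4, so smallest k = 4-2 = 2.

2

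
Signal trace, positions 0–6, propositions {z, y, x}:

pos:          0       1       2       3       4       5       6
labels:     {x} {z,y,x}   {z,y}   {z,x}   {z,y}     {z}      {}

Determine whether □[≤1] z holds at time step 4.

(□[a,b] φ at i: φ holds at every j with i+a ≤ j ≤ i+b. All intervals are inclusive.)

Check z at every j in [4,5]:
  j=4: true
  j=5: true
All positions satisfy it → formula holds.

Yes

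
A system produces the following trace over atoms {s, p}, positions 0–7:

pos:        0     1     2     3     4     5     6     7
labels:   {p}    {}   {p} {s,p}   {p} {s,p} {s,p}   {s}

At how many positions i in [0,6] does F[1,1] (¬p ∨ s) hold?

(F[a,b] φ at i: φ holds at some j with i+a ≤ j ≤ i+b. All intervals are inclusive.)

5

Evaluate at each i in [0,6]:
  i=0: ✓ (witness j=1)
  i=1: ✗ (none in [2,2])
  i=2: ✓ (witness j=3)
  i=3: ✗ (none in [4,4])
  i=4: ✓ (witness j=5)
  i=5: ✓ (witness j=6)
  i=6: ✓ (witness j=7)
Positions where it holds: {0, 2, 4, 5, 6} → 5.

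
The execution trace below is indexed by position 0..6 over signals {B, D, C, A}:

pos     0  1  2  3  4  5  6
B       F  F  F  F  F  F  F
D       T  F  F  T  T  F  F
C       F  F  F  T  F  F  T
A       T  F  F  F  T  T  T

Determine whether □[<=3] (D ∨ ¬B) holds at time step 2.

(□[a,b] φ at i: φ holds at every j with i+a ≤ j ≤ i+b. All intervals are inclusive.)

Yes

Check (D ∨ ¬B) at every j in [2,5]:
  j=2: true
  j=3: true
  j=4: true
  j=5: true
All positions satisfy it → formula holds.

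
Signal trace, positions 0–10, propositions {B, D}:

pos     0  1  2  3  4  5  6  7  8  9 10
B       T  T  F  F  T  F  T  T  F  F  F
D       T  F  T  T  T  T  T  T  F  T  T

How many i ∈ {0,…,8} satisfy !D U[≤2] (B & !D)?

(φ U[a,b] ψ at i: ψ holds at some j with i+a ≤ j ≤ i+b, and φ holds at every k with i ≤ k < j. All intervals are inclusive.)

1

Evaluate at each i in [0,8]:
  i=0: ✗ (lhs fails at k=0 before rhs at j=1)
  i=1: ✓ (rhs at j=1)
  i=2: ✗ (no rhs in [2,4])
  i=3: ✗ (no rhs in [3,5])
  i=4: ✗ (no rhs in [4,6])
  i=5: ✗ (no rhs in [5,7])
  i=6: ✗ (no rhs in [6,8])
  i=7: ✗ (no rhs in [7,9])
  i=8: ✗ (no rhs in [8,10])
Positions where it holds: {1} → 1.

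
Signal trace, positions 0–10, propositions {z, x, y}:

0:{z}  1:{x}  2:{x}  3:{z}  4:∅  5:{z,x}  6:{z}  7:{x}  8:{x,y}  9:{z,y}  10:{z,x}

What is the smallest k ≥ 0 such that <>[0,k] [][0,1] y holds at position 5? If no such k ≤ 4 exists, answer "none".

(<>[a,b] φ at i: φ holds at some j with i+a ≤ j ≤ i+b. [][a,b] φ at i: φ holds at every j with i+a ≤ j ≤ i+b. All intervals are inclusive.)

Scan j = 5,6,… for [][0,1] y:
  j=5: fails
  j=6: fails
  j=7: fails
  j=8: holds
First hit at j=8, so smallest k = 8-5 = 3.

3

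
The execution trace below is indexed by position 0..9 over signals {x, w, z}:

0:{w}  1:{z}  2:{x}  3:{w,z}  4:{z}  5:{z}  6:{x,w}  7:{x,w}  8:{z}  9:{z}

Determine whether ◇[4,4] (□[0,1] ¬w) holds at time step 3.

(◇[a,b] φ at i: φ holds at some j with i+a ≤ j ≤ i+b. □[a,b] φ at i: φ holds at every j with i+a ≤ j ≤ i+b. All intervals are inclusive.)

False

Check □[0,1] ¬w at each j in [7,7]:
  j=7: fails at 7
No position in the window satisfies it → formula fails.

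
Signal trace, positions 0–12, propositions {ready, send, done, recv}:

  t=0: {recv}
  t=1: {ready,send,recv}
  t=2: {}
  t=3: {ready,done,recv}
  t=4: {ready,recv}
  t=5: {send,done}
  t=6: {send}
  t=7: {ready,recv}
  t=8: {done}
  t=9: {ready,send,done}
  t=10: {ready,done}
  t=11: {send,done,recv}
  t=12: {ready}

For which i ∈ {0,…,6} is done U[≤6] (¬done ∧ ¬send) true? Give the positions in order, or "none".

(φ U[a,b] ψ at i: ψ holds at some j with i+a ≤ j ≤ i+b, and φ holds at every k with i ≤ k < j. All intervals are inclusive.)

Evaluate at each i in [0,6]:
  i=0: ✓ (rhs at j=0)
  i=1: ✗ (lhs fails at k=1 before rhs at j=2)
  i=2: ✓ (rhs at j=2)
  i=3: ✓ (rhs at j=4; lhs holds on [3,3])
  i=4: ✓ (rhs at j=4)
  i=5: ✗ (lhs fails at k=6 before rhs at j=7)
  i=6: ✗ (lhs fails at k=6 before rhs at j=7)

0, 2, 3, 4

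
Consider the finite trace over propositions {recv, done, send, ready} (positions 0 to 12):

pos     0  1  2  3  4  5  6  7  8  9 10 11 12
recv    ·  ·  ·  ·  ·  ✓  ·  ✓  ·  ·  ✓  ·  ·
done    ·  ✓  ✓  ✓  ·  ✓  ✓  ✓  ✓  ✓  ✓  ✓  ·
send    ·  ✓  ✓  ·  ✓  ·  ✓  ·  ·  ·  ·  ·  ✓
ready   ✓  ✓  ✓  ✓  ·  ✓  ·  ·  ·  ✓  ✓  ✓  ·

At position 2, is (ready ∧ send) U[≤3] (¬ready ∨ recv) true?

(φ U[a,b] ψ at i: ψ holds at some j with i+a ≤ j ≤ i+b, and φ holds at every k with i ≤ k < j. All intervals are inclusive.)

False

Need some j in [2,5] with (¬ready ∨ recv), and (ready ∧ send) at every k in [2,j-1].
  j=2: (¬ready ∨ recv) false.
  j=3: (¬ready ∨ recv) false.
  j=4: (¬ready ∨ recv) holds, but (ready ∧ send) fails at k=3 → not this j.
  j=5: (¬ready ∨ recv) holds, but (ready ∧ send) fails at k=3 → not this j.
No j in the window works → until fails.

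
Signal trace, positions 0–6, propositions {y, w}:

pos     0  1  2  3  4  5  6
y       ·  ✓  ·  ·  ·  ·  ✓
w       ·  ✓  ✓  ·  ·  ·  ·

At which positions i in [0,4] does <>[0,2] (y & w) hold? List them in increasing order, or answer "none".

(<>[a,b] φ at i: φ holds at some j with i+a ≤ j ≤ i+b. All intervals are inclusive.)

Evaluate at each i in [0,4]:
  i=0: ✓ (witness j=1)
  i=1: ✓ (witness j=1)
  i=2: ✗ (none in [2,4])
  i=3: ✗ (none in [3,5])
  i=4: ✗ (none in [4,6])

0, 1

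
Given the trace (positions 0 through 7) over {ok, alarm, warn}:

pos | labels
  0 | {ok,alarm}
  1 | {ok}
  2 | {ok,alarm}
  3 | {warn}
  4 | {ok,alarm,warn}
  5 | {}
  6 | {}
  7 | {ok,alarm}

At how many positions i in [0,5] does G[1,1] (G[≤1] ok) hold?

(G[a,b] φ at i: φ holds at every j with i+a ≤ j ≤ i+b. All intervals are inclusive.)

1

Evaluate at each i in [0,5]:
  i=0: ✓ (all of [1,1])
  i=1: ✗ (fails at j=2)
  i=2: ✗ (fails at j=3)
  i=3: ✗ (fails at j=4)
  i=4: ✗ (fails at j=5)
  i=5: ✗ (fails at j=6)
Positions where it holds: {0} → 1.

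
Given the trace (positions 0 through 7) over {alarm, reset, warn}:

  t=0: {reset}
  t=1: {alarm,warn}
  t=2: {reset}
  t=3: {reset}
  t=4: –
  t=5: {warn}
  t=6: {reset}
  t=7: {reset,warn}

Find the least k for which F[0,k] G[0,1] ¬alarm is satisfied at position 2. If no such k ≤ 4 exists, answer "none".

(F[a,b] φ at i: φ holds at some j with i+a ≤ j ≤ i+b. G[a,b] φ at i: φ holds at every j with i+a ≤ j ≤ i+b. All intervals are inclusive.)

Scan j = 2,3,… for G[0,1] ¬alarm:
  j=2: holds
First hit at j=2, so smallest k = 2-2 = 0.

0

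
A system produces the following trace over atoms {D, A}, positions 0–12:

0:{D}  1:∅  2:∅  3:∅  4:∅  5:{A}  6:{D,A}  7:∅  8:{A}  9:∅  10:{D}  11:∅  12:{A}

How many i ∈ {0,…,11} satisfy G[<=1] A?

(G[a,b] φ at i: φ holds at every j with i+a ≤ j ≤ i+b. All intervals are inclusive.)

Evaluate at each i in [0,11]:
  i=0: ✗ (fails at j=0)
  i=1: ✗ (fails at j=1)
  i=2: ✗ (fails at j=2)
  i=3: ✗ (fails at j=3)
  i=4: ✗ (fails at j=4)
  i=5: ✓ (all of [5,6])
  i=6: ✗ (fails at j=7)
  i=7: ✗ (fails at j=7)
  i=8: ✗ (fails at j=9)
  i=9: ✗ (fails at j=9)
  i=10: ✗ (fails at j=10)
  i=11: ✗ (fails at j=11)
Positions where it holds: {5} → 1.

1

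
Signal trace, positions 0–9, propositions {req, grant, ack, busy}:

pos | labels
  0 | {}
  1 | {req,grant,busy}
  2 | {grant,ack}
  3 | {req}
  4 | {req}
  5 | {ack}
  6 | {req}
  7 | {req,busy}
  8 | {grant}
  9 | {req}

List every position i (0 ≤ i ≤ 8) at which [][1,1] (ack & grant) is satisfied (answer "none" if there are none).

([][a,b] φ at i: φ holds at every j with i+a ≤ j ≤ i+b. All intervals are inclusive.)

1

Evaluate at each i in [0,8]:
  i=0: ✗ (fails at j=1)
  i=1: ✓ (all of [2,2])
  i=2: ✗ (fails at j=3)
  i=3: ✗ (fails at j=4)
  i=4: ✗ (fails at j=5)
  i=5: ✗ (fails at j=6)
  i=6: ✗ (fails at j=7)
  i=7: ✗ (fails at j=8)
  i=8: ✗ (fails at j=9)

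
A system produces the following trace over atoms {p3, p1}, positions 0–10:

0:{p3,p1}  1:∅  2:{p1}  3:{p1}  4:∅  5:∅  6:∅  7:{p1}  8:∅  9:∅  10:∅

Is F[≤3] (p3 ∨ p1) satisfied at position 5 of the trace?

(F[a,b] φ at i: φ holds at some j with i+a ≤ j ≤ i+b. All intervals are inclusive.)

True

Check (p3 ∨ p1) at each j in [5,8]:
  j=5: false
  j=6: false
  j=7: true
  j=8: false
Found at j=7 → formula holds.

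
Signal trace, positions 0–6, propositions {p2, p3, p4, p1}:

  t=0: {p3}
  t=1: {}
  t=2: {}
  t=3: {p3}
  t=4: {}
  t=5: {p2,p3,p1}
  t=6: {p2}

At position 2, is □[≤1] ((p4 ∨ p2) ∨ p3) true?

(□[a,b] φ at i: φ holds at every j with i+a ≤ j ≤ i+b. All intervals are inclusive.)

Check ((p4 ∨ p2) ∨ p3) at every j in [2,3]:
  j=2: false
  j=3: true
Fails at j=2 → formula fails.

No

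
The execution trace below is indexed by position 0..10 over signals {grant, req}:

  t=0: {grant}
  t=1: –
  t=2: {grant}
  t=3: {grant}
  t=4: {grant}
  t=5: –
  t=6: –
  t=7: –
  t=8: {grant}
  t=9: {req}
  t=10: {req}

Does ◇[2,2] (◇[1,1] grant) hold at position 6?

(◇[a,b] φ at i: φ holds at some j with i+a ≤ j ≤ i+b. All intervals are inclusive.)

Check ◇[1,1] grant at each j in [8,8]:
  j=8: fails (none in [9,9])
No position in the window satisfies it → formula fails.

False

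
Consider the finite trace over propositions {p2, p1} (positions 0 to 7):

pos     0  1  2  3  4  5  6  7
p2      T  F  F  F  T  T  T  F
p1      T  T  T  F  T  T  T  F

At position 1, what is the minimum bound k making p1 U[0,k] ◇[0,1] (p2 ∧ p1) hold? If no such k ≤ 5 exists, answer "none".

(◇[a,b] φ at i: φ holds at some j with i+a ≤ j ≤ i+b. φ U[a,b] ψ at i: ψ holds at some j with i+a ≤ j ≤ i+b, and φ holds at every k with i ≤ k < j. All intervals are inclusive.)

2

Need earliest j ≥ 1 with ◇[0,1] (p2 ∧ p1), and p1 at every k in [1,j-1].
  j=1: rhs fails.
  j=2: rhs fails.
  j=3: rhs holds; lhs holds on [1,2]. k = 2.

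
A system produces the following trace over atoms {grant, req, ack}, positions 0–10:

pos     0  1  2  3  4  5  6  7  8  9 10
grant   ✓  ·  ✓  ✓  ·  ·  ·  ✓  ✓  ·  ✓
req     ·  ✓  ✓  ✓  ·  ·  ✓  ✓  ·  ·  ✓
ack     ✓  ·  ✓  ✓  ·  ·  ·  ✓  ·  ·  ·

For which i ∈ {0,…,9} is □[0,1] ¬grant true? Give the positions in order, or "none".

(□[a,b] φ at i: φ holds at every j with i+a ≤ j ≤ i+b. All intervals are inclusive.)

Evaluate at each i in [0,9]:
  i=0: ✗ (fails at j=0)
  i=1: ✗ (fails at j=2)
  i=2: ✗ (fails at j=2)
  i=3: ✗ (fails at j=3)
  i=4: ✓ (all of [4,5])
  i=5: ✓ (all of [5,6])
  i=6: ✗ (fails at j=7)
  i=7: ✗ (fails at j=7)
  i=8: ✗ (fails at j=8)
  i=9: ✗ (fails at j=10)

4, 5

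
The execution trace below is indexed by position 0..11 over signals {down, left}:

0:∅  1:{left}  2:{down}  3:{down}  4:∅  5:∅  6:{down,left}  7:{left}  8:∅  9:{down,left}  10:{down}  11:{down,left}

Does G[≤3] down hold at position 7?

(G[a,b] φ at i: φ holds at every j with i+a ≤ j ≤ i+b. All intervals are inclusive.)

Check down at every j in [7,10]:
  j=7: false
  j=8: false
  j=9: true
  j=10: true
Fails at j=7 → formula fails.

False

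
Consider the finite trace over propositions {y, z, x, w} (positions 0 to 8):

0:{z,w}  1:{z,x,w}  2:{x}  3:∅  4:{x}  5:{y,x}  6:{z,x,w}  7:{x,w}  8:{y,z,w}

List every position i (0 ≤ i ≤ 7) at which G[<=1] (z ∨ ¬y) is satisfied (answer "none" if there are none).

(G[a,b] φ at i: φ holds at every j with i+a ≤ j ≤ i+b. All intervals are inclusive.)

0, 1, 2, 3, 6, 7

Evaluate at each i in [0,7]:
  i=0: ✓ (all of [0,1])
  i=1: ✓ (all of [1,2])
  i=2: ✓ (all of [2,3])
  i=3: ✓ (all of [3,4])
  i=4: ✗ (fails at j=5)
  i=5: ✗ (fails at j=5)
  i=6: ✓ (all of [6,7])
  i=7: ✓ (all of [7,8])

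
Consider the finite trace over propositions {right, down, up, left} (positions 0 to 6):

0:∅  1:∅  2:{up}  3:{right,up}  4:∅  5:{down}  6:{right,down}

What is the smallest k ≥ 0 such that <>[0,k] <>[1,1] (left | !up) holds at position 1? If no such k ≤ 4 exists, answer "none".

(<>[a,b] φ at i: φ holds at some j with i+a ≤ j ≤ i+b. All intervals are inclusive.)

Scan j = 1,2,… for <>[1,1] (left | !up):
  j=1: fails
  j=2: fails
  j=3: holds
First hit at j=3, so smallest k = 3-1 = 2.

2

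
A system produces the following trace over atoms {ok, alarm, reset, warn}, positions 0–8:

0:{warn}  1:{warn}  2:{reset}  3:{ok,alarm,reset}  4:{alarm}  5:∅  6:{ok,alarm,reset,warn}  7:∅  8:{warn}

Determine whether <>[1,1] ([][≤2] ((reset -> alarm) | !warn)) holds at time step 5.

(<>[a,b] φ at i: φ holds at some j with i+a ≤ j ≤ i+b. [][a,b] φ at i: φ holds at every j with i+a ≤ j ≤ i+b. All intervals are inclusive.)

Check [][≤2] ((reset -> alarm) | !warn) at each j in [6,6]:
  j=6: holds on [6,8]
Found at j=6 → formula holds.

True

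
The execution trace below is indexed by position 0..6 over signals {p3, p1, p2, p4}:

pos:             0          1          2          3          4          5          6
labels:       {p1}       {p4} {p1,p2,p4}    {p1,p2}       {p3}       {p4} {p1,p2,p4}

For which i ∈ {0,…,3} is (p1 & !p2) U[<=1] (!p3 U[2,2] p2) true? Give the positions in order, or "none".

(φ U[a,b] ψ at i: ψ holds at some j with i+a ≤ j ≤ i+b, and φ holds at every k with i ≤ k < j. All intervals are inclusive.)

Evaluate at each i in [0,3]:
  i=0: ✓ (rhs at j=0)
  i=1: ✓ (rhs at j=1)
  i=2: ✗ (no rhs in [2,3])
  i=3: ✗ (no rhs in [3,4])

0, 1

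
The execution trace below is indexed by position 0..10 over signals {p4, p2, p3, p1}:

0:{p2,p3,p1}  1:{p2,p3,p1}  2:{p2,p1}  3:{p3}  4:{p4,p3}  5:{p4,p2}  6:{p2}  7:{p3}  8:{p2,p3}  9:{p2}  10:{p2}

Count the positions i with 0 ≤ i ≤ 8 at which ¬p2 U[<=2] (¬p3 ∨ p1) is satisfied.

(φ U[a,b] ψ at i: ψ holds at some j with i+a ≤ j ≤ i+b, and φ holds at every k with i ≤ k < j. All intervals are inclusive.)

7

Evaluate at each i in [0,8]:
  i=0: ✓ (rhs at j=0)
  i=1: ✓ (rhs at j=1)
  i=2: ✓ (rhs at j=2)
  i=3: ✓ (rhs at j=5; lhs holds on [3,4])
  i=4: ✓ (rhs at j=5; lhs holds on [4,4])
  i=5: ✓ (rhs at j=5)
  i=6: ✓ (rhs at j=6)
  i=7: ✗ (lhs fails at k=8 before rhs at j=9)
  i=8: ✗ (lhs fails at k=8 before rhs at j=9)
Positions where it holds: {0, 1, 2, 3, 4, 5, 6} → 7.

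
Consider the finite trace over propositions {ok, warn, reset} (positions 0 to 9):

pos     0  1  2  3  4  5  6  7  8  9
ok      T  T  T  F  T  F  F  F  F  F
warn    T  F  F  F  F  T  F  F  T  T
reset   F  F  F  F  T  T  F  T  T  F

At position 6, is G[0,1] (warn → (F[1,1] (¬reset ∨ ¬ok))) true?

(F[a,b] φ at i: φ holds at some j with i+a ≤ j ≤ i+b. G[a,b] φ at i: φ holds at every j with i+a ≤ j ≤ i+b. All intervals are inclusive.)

Check (warn → (F[1,1] (¬reset ∨ ¬ok))) at every j in [6,7]:
  j=6: antecedent false → ✓
  j=7: antecedent false → ✓
All positions satisfy it → formula holds.

Yes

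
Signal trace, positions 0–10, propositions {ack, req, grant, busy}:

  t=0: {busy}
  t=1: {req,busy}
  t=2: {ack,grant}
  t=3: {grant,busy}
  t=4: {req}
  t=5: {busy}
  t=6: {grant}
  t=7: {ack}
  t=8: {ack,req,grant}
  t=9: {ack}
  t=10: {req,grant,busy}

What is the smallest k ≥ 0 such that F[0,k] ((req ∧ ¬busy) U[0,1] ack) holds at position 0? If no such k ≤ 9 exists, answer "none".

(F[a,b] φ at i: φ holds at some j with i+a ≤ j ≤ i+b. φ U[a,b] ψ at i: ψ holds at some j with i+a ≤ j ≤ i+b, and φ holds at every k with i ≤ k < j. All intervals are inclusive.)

Scan j = 0,1,… for ((req ∧ ¬busy) U[0,1] ack):
  j=0: fails
  j=1: fails
  j=2: holds
First hit at j=2, so smallest k = 2-0 = 2.

2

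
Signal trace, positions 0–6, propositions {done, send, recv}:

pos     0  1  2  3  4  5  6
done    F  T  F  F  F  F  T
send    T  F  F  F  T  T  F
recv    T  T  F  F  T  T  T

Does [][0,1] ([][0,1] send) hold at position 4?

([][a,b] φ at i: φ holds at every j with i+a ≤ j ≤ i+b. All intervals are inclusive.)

No

Check [][0,1] send at every j in [4,5]:
  j=4: holds on [4,5]
  j=5: fails at 6
Fails at j=5 → formula fails.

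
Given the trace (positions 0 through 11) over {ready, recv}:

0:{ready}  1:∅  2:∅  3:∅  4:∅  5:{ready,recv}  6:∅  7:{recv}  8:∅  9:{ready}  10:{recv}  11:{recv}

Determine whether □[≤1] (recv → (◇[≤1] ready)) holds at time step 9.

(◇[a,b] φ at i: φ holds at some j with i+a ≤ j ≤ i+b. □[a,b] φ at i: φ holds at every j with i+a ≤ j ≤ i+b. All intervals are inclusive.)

Does not hold

Check (recv → (◇[≤1] ready)) at every j in [9,10]:
  j=9: antecedent false → ✓
  j=10: antecedent true; consequent fails (none in [10,11]) → ✗
Fails at j=10 → formula fails.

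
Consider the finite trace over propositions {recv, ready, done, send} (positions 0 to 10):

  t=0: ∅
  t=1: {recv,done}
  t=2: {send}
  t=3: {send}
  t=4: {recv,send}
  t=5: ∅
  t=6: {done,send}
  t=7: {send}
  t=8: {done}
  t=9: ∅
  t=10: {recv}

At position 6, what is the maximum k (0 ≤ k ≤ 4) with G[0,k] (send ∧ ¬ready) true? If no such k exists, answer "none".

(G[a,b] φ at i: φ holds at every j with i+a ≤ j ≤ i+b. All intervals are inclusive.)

1

(send ∧ ¬ready) must hold from j=6 onward; find where it first fails.
  j=6: holds
  j=7: holds
  j=8: fails
Holds on [6,7], so largest k = 1.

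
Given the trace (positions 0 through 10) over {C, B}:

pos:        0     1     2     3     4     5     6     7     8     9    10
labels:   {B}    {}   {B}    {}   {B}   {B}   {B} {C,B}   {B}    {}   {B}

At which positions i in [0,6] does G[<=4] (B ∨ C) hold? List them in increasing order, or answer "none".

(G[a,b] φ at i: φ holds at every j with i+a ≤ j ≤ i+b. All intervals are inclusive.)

Evaluate at each i in [0,6]:
  i=0: ✗ (fails at j=1)
  i=1: ✗ (fails at j=1)
  i=2: ✗ (fails at j=3)
  i=3: ✗ (fails at j=3)
  i=4: ✓ (all of [4,8])
  i=5: ✗ (fails at j=9)
  i=6: ✗ (fails at j=9)

4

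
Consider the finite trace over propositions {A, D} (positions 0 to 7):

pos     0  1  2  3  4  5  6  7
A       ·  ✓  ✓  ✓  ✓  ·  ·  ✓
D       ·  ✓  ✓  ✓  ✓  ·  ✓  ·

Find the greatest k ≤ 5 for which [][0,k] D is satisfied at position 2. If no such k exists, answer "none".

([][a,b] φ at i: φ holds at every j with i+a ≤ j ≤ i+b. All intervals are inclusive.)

2

D must hold from j=2 onward; find where it first fails.
  j=2: holds
  j=3: holds
  j=4: holds
  j=5: fails
Holds on [2,4], so largest k = 2.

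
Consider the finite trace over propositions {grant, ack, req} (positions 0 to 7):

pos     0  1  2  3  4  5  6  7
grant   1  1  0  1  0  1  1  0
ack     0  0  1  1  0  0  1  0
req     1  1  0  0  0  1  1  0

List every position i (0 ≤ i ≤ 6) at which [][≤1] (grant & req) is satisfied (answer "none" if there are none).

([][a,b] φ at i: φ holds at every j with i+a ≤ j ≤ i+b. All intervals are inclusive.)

0, 5

Evaluate at each i in [0,6]:
  i=0: ✓ (all of [0,1])
  i=1: ✗ (fails at j=2)
  i=2: ✗ (fails at j=2)
  i=3: ✗ (fails at j=3)
  i=4: ✗ (fails at j=4)
  i=5: ✓ (all of [5,6])
  i=6: ✗ (fails at j=7)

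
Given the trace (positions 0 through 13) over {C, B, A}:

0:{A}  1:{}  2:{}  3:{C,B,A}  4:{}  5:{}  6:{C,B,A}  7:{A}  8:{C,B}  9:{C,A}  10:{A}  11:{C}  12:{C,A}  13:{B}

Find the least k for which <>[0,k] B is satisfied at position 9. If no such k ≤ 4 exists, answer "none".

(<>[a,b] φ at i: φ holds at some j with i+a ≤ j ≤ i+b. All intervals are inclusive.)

Scan j = 9,10,… for B:
  j=9: fails
  j=10: fails
  j=11: fails
  j=12: fails
  j=13: holds
First hit at j=13, so smallest k = 13-9 = 4.

4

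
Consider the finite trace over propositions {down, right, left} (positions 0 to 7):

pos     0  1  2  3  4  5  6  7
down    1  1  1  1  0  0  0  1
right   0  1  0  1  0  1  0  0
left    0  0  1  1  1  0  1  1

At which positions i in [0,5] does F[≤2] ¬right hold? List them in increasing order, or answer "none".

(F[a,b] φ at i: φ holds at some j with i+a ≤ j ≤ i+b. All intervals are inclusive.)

0, 1, 2, 3, 4, 5

Evaluate at each i in [0,5]:
  i=0: ✓ (witness j=0)
  i=1: ✓ (witness j=2)
  i=2: ✓ (witness j=2)
  i=3: ✓ (witness j=4)
  i=4: ✓ (witness j=4)
  i=5: ✓ (witness j=6)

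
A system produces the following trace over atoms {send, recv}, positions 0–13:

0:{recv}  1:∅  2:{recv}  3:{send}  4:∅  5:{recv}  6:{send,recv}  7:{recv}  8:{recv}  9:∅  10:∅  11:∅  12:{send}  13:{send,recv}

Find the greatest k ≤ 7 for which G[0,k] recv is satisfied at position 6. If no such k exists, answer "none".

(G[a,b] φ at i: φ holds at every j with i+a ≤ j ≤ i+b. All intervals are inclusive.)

recv must hold from j=6 onward; find where it first fails.
  j=6: holds
  j=7: holds
  j=8: holds
  j=9: fails
Holds on [6,8], so largest k = 2.

2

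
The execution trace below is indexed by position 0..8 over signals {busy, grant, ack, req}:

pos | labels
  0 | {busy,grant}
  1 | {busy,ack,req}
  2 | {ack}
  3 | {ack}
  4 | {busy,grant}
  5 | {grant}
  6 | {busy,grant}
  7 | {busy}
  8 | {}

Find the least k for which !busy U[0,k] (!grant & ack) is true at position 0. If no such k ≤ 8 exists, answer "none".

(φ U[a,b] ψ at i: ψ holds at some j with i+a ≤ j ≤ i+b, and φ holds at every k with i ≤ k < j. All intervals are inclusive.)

none

Need earliest j ≥ 0 with (!grant & ack), and !busy at every k in [0,j-1].
  j=0: rhs fails.
  j=1: rhs holds but lhs fails at k=0.
  j=2: rhs holds but lhs fails at k=0.
  j=3: rhs holds but lhs fails at k=0.
  j=4: rhs fails.
  j=5: rhs fails.
  j=6: rhs fails.
  j=7: rhs fails.
  j=8: rhs fails.
No witness within the range → none.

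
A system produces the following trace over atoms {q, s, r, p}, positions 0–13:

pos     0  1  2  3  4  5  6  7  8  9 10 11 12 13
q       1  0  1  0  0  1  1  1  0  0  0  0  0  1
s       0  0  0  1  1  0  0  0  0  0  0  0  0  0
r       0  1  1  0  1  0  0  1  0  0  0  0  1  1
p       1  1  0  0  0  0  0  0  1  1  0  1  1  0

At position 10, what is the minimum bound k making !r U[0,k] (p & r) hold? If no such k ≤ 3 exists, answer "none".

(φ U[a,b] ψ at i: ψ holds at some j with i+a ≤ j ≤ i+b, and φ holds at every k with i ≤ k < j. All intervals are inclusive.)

Need earliest j ≥ 10 with (p & r), and !r at every k in [10,j-1].
  j=10: rhs fails.
  j=11: rhs fails.
  j=12: rhs holds; lhs holds on [10,11]. k = 2.

2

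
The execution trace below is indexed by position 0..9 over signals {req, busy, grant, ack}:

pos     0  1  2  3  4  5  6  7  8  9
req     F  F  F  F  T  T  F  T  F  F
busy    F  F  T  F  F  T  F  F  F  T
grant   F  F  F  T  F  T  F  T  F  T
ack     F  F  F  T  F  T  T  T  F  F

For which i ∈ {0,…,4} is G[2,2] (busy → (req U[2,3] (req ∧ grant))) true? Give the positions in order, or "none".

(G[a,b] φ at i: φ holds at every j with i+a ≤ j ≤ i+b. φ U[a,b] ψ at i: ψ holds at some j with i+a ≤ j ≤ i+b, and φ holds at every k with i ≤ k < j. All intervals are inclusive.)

1, 2, 4

Evaluate at each i in [0,4]:
  i=0: ✗ (fails at j=2)
  i=1: ✓ (all of [3,3])
  i=2: ✓ (all of [4,4])
  i=3: ✗ (fails at j=5)
  i=4: ✓ (all of [6,6])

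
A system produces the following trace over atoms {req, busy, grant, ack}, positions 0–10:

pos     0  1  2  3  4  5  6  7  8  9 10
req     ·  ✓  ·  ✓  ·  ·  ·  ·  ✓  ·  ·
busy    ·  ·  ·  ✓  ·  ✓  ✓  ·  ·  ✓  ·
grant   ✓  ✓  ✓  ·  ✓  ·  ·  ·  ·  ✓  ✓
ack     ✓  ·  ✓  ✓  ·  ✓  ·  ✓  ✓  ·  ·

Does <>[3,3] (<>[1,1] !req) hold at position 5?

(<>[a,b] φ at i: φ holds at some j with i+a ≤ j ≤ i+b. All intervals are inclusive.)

Yes

Check <>[1,1] !req at each j in [8,8]:
  j=8: holds (witness at 9)
Found at j=8 → formula holds.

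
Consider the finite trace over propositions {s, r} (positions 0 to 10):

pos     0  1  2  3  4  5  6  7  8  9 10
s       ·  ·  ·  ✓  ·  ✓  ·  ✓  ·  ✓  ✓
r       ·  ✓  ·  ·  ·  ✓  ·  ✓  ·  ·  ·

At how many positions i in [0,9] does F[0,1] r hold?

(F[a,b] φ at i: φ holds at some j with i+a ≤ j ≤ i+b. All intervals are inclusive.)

6

Evaluate at each i in [0,9]:
  i=0: ✓ (witness j=1)
  i=1: ✓ (witness j=1)
  i=2: ✗ (none in [2,3])
  i=3: ✗ (none in [3,4])
  i=4: ✓ (witness j=5)
  i=5: ✓ (witness j=5)
  i=6: ✓ (witness j=7)
  i=7: ✓ (witness j=7)
  i=8: ✗ (none in [8,9])
  i=9: ✗ (none in [9,10])
Positions where it holds: {0, 1, 4, 5, 6, 7} → 6.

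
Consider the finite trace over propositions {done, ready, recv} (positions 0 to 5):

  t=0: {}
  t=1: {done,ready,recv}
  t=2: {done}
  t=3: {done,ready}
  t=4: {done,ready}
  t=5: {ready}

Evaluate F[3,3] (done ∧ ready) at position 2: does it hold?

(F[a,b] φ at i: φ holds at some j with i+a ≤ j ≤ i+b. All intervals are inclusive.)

Does not hold

Check (done ∧ ready) at each j in [5,5]:
  j=5: false
No position in the window satisfies it → formula fails.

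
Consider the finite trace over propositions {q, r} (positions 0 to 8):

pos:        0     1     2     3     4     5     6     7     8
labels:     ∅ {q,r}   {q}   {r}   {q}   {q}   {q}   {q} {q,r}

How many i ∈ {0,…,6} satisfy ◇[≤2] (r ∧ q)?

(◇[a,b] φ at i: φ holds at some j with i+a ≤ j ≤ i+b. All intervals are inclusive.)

3

Evaluate at each i in [0,6]:
  i=0: ✓ (witness j=1)
  i=1: ✓ (witness j=1)
  i=2: ✗ (none in [2,4])
  i=3: ✗ (none in [3,5])
  i=4: ✗ (none in [4,6])
  i=5: ✗ (none in [5,7])
  i=6: ✓ (witness j=8)
Positions where it holds: {0, 1, 6} → 3.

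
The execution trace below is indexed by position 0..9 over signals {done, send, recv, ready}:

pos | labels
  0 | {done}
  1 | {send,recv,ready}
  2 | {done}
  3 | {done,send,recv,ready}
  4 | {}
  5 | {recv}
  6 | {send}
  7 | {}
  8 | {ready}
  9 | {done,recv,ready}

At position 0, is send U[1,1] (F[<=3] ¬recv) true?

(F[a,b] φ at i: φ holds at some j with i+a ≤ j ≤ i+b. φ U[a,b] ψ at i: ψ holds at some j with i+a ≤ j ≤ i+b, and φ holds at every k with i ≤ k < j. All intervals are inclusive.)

False

Need some j in [1,1] with F[<=3] ¬recv, and send at every k in [0,j-1].
  j=1: F[<=3] ¬recv holds, but send fails at k=0 → not this j.
No j in the window works → until fails.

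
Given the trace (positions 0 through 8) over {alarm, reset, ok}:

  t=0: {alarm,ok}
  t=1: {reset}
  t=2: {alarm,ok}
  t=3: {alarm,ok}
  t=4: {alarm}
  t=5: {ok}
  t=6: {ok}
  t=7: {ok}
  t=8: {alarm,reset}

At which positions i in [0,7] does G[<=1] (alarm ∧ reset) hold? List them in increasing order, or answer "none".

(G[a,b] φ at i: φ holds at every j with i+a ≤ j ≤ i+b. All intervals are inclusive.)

none

Evaluate at each i in [0,7]:
  i=0: ✗ (fails at j=0)
  i=1: ✗ (fails at j=1)
  i=2: ✗ (fails at j=2)
  i=3: ✗ (fails at j=3)
  i=4: ✗ (fails at j=4)
  i=5: ✗ (fails at j=5)
  i=6: ✗ (fails at j=6)
  i=7: ✗ (fails at j=7)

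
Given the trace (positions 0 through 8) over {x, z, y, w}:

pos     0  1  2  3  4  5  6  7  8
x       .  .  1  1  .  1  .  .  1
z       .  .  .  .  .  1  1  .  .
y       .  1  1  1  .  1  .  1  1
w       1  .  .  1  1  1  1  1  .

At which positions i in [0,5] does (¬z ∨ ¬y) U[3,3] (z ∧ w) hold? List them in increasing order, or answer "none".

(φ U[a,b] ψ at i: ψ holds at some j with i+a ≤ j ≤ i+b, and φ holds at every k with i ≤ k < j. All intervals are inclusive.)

Evaluate at each i in [0,5]:
  i=0: ✗ (no rhs in [3,3])
  i=1: ✗ (no rhs in [4,4])
  i=2: ✓ (rhs at j=5; lhs holds on [2,4])
  i=3: ✗ (lhs fails at k=5 before rhs at j=6)
  i=4: ✗ (no rhs in [7,7])
  i=5: ✗ (no rhs in [8,8])

2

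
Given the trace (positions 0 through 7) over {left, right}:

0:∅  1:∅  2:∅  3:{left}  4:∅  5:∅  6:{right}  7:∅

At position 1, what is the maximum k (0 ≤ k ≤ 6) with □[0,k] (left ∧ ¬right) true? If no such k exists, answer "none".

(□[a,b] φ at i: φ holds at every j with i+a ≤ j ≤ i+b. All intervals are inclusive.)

none

(left ∧ ¬right) must hold from j=1 onward; find where it first fails.
  j=1: fails → no k works.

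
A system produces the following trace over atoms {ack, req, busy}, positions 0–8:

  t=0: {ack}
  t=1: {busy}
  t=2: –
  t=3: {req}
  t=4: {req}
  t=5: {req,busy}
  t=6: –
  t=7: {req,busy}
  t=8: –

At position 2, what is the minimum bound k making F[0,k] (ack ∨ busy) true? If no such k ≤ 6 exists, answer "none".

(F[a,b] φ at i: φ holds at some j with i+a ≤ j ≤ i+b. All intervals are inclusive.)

Scan j = 2,3,… for (ack ∨ busy):
  j=2: fails
  j=3: fails
  j=4: fails
  j=5: holds
First hit at j=5, so smallest k = 5-2 = 3.

3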